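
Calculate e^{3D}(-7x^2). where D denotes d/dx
- 7 x^{2} - 42 x - 63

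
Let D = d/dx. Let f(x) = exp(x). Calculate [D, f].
e^{x}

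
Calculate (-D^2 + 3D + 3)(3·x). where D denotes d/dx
9 x + 9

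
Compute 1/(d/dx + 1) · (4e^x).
2 e^{x}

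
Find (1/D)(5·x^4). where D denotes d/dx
x^{5}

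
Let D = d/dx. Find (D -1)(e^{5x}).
4 e^{5 x}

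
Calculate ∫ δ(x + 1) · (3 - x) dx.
4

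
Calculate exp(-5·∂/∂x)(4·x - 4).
4 x - 24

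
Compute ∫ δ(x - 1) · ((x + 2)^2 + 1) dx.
10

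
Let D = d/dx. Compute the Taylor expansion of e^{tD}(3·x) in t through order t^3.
3 t + 3 x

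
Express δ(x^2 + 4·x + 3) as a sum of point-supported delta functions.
\frac{\delta(x + 1) + \delta(x + 3)}{2}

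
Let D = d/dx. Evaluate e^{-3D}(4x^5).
4 x^{5} - 60 x^{4} + 360 x^{3} - 1080 x^{2} + 1620 x - 972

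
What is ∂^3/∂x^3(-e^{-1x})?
e^{- x}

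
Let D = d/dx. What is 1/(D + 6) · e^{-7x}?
- e^{- 7 x}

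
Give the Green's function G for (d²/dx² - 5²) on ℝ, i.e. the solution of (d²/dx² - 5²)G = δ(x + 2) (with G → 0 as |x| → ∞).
-\frac{e^{-5|x + 2|}}{10}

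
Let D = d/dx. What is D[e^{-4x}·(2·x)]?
2 \left(1 - 4 x\right) e^{- 4 x}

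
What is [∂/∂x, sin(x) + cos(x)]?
- \sin{\left(x \right)} + \cos{\left(x \right)}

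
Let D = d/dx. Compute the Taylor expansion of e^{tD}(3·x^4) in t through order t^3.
3 x \left(4 t^{3} + 6 t^{2} x + 4 t x^{2} + x^{3}\right)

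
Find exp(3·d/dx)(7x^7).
7 x^{7} + 147 x^{6} + 1323 x^{5} + 6615 x^{4} + 19845 x^{3} + 35721 x^{2} + 35721 x + 15309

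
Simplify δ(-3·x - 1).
\frac{\delta(x + 1/3)}{3}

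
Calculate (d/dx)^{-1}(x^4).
\frac{x^{5}}{5}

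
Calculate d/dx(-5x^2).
- 10 x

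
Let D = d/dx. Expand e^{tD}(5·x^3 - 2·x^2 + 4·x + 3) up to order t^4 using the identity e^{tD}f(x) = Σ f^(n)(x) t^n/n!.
5 t^{3} + t^{2} \left(15 x - 2\right) + t \left(15 x^{2} - 4 x + 4\right) + 5 x^{3} - 2 x^{2} + 4 x + 3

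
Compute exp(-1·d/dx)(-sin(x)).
- \sin{\left(x - 1 \right)}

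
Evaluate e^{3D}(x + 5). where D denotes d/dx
x + 8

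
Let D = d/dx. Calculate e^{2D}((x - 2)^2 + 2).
x^{2} + 2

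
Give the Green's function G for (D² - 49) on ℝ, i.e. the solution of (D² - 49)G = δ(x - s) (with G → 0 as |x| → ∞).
-\frac{e^{-7|x-s|}}{14}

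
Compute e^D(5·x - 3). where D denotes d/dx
5 x + 2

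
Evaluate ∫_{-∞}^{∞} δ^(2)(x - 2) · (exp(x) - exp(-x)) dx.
2 \sinh{\left(2 \right)}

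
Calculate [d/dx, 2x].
2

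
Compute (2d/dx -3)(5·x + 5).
- 15 x - 5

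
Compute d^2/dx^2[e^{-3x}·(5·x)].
15 \left(3 x - 2\right) e^{- 3 x}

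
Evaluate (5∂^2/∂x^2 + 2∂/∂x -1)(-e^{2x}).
- 23 e^{2 x}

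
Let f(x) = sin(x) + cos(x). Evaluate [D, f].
- \sin{\left(x \right)} + \cos{\left(x \right)}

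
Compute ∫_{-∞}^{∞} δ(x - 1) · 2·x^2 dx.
2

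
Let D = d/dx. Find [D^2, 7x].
14D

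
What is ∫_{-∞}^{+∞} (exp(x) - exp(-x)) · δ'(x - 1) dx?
- 2 \cosh{\left(1 \right)}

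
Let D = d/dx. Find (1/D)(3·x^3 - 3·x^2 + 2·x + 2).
\frac{3 x^{4}}{4} - x^{3} + x^{2} + 2 x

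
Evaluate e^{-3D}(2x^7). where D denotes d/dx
2 x^{7} - 42 x^{6} + 378 x^{5} - 1890 x^{4} + 5670 x^{3} - 10206 x^{2} + 10206 x - 4374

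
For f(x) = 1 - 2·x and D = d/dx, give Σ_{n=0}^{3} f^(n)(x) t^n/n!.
- 2 t - 2 x + 1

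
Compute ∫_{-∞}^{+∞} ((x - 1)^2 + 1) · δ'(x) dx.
2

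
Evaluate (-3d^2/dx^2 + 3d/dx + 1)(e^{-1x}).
- 5 e^{- x}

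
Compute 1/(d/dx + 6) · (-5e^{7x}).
- \frac{5 e^{7 x}}{13}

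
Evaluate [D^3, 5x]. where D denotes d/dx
15D^{2}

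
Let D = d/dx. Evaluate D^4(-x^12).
- 11880 x^{8}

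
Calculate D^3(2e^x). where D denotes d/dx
2 e^{x}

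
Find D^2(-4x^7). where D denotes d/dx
- 168 x^{5}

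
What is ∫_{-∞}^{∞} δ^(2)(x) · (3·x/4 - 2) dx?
0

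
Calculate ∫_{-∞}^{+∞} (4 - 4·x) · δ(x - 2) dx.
-4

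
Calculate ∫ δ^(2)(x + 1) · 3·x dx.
0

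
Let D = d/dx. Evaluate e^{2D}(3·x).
3 x + 6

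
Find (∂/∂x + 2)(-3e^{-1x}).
- 3 e^{- x}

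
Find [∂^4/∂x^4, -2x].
-8\frac{d^{3}}{dx^{3}}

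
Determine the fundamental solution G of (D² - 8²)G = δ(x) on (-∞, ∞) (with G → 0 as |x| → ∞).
-\frac{e^{-8|x|}}{16}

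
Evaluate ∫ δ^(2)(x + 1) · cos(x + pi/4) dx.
- \sin{\left(\frac{\pi}{4} + 1 \right)}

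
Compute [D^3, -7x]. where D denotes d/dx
-21D^{2}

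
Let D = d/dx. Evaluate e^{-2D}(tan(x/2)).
\tan{\left(\frac{x}{2} - 1 \right)}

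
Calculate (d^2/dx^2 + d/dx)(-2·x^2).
- 4 x - 4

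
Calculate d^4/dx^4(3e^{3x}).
243 e^{3 x}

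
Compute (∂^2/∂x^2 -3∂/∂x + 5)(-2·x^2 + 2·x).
- 10 x^{2} + 22 x - 10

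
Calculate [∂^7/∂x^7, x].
7\frac{d^{6}}{dx^{6}}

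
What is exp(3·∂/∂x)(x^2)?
x^{2} + 6 x + 9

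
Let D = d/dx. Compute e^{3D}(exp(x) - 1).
e^{x + 3} - 1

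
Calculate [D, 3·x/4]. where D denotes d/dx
\frac{3}{4}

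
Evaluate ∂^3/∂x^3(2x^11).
1980 x^{8}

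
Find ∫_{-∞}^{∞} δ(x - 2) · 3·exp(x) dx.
3 e^{2}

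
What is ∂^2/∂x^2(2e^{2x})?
8 e^{2 x}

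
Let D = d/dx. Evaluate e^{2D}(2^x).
2^{x + 2}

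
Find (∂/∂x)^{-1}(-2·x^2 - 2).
- \frac{2 x^{3}}{3} - 2 x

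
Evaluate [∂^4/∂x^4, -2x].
-8\frac{d^{3}}{dx^{3}}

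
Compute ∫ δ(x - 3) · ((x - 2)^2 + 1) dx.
2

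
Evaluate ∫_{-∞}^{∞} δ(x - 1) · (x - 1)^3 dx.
0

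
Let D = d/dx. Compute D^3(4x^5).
240 x^{2}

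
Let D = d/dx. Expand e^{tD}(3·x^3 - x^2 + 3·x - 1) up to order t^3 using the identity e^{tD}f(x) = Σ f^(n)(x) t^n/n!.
3 t^{3} + t^{2} \left(9 x - 1\right) + t \left(9 x^{2} - 2 x + 3\right) + 3 x^{3} - x^{2} + 3 x - 1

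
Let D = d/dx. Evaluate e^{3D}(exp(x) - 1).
e^{x + 3} - 1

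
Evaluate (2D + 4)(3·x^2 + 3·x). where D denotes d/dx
12 x^{2} + 24 x + 6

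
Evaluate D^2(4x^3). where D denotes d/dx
24 x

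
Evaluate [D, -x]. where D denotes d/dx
-1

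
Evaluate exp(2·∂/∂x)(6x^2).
6 x^{2} + 24 x + 24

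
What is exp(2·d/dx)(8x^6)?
8 x^{6} + 96 x^{5} + 480 x^{4} + 1280 x^{3} + 1920 x^{2} + 1536 x + 512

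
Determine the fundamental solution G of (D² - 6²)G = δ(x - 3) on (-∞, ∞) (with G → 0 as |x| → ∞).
-\frac{e^{-6|x - 3|}}{12}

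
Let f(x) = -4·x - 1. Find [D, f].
-4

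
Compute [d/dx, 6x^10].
60 x^{9}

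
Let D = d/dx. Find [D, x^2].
2 x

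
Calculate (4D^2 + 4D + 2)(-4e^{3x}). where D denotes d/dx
- 200 e^{3 x}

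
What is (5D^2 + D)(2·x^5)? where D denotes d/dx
10 x^{3} \left(x + 20\right)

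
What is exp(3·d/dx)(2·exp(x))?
2 e^{x + 3}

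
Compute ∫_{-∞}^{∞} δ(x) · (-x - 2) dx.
-2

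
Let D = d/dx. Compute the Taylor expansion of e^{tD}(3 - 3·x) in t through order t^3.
- 3 t - 3 x + 3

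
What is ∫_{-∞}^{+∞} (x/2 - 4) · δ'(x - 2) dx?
- \frac{1}{2}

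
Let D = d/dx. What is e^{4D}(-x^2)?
- x^{2} - 8 x - 16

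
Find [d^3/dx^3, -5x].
-15\frac{d^{2}}{dx^{2}}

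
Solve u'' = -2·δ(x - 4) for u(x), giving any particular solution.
-|x - 4|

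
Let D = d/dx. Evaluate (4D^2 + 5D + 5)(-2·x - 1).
- 10 x - 15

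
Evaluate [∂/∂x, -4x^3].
- 12 x^{2}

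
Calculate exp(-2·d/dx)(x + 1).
x - 1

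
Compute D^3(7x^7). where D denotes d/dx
1470 x^{4}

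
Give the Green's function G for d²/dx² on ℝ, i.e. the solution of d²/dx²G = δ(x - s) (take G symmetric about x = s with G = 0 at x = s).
\frac{|x - s|}{2}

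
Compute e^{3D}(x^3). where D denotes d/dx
x^{3} + 9 x^{2} + 27 x + 27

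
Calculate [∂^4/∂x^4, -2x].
-8\frac{d^{3}}{dx^{3}}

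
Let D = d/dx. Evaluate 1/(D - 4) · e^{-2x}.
- \frac{e^{- 2 x}}{6}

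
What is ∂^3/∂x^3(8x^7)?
1680 x^{4}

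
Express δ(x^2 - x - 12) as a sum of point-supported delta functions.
\frac{\delta(x - 4) + \delta(x + 3)}{7}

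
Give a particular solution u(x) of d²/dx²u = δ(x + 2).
\frac{|x + 2|}{2}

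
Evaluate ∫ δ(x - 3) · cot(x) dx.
\cot{\left(3 \right)}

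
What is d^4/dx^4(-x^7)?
- 840 x^{3}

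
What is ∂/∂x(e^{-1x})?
- e^{- x}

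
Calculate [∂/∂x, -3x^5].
- 15 x^{4}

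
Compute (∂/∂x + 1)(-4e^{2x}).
- 12 e^{2 x}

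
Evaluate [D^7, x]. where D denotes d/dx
7D^{6}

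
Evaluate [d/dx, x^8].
8 x^{7}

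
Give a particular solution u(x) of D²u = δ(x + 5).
\frac{|x + 5|}{2}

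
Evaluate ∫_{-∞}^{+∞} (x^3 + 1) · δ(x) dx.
1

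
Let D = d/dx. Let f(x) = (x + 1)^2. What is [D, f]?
2 x + 2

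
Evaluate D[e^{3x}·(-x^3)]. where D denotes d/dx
3 x^{2} \left(- x - 1\right) e^{3 x}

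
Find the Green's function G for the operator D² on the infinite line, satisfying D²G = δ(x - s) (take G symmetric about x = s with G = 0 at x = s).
\frac{|x - s|}{2}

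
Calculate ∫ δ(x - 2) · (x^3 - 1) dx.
7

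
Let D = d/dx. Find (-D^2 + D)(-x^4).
4 x^{2} \left(3 - x\right)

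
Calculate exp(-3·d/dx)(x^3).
x^{3} - 9 x^{2} + 27 x - 27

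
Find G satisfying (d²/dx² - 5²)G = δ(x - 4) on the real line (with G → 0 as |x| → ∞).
-\frac{e^{-5|x - 4|}}{10}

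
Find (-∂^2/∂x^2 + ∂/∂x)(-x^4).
4 x^{2} \left(3 - x\right)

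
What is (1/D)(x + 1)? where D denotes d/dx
\frac{x^{2}}{2} + x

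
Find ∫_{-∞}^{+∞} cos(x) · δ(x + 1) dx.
\cos{\left(1 \right)}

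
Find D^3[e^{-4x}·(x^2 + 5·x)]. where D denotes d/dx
8 \left(- 8 x^{2} - 28 x + 27\right) e^{- 4 x}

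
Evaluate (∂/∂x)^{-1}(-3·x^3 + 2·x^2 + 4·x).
- \frac{3 x^{4}}{4} + \frac{2 x^{3}}{3} + 2 x^{2}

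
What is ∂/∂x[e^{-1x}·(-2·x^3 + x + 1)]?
x \left(2 x^{2} - 6 x - 1\right) e^{- x}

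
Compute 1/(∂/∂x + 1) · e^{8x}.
\frac{e^{8 x}}{9}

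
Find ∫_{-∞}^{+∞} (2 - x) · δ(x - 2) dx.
0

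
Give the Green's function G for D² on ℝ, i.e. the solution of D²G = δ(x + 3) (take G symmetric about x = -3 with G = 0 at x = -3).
\frac{|x + 3|}{2}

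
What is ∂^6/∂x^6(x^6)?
720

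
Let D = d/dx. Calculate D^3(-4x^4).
- 96 x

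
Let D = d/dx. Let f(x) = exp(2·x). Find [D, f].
2 e^{2 x}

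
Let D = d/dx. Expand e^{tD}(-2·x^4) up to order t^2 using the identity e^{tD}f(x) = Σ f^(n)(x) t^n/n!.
2 x^{2} \left(- 6 t^{2} - 4 t x - x^{2}\right)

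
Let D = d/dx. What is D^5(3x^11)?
166320 x^{6}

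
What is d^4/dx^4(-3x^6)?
- 1080 x^{2}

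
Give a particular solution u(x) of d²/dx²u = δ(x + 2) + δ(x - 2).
\frac{|x + 2|}{2} + \frac{|x - 2|}{2}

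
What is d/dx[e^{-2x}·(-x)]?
\left(2 x - 1\right) e^{- 2 x}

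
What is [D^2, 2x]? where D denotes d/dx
4D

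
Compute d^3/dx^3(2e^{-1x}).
- 2 e^{- x}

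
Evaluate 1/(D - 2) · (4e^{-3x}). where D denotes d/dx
- \frac{4 e^{- 3 x}}{5}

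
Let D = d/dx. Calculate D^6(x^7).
5040 x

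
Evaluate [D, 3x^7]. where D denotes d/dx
21 x^{6}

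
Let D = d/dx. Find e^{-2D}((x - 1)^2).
x^{2} - 6 x + 9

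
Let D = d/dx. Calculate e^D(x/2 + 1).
\frac{x}{2} + \frac{3}{2}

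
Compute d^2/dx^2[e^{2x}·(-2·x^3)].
- 4 x \left(2 x^{2} + 6 x + 3\right) e^{2 x}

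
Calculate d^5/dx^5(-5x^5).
-600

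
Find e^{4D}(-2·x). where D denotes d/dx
- 2 x - 8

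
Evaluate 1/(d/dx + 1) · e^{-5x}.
- \frac{e^{- 5 x}}{4}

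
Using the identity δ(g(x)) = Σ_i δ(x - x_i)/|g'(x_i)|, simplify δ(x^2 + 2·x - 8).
\frac{\delta(x - 2) + \delta(x + 4)}{6}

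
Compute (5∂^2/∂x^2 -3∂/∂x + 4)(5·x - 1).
20 x - 19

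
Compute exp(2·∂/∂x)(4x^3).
4 x^{3} + 24 x^{2} + 48 x + 32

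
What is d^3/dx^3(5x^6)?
600 x^{3}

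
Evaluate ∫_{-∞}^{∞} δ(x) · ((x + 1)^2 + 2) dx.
3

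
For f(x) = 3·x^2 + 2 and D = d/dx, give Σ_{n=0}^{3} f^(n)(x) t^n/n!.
3 t^{2} + 6 t x + 3 x^{2} + 2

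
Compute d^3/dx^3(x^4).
24 x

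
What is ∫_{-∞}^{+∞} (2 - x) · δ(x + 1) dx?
3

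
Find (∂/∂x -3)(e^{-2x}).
- 5 e^{- 2 x}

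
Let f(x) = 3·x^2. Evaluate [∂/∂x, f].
6 x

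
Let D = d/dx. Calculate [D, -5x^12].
- 60 x^{11}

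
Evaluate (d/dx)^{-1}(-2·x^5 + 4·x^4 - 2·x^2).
- \frac{x^{6}}{3} + \frac{4 x^{5}}{5} - \frac{2 x^{3}}{3}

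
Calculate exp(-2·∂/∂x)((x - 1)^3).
x^{3} - 9 x^{2} + 27 x - 27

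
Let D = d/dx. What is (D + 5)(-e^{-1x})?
- 4 e^{- x}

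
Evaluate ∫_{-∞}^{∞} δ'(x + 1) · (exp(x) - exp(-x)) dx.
- 2 \cosh{\left(1 \right)}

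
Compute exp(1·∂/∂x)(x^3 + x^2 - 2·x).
x \left(x^{2} + 4 x + 3\right)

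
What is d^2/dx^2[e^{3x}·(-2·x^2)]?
\left(- 18 x^{2} - 24 x - 4\right) e^{3 x}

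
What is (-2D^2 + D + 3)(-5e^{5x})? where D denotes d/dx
210 e^{5 x}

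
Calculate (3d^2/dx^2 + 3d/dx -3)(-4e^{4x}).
- 228 e^{4 x}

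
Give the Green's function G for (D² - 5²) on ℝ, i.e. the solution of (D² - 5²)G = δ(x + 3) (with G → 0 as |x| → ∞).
-\frac{e^{-5|x + 3|}}{10}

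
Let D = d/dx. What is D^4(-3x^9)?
- 9072 x^{5}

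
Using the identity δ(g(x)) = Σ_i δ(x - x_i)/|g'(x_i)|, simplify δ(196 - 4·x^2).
\frac{\delta(x - 7) + \delta(x + 7)}{56}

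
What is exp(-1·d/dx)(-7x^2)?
- 7 x^{2} + 14 x - 7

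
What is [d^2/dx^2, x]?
2\frac{d}{dx}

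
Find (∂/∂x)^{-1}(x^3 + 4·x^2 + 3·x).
\frac{x^{4}}{4} + \frac{4 x^{3}}{3} + \frac{3 x^{2}}{2}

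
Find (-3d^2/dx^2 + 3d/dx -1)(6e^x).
- 6 e^{x}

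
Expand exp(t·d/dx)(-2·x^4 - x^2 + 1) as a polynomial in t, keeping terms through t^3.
- 8 t^{3} x - t^{2} \left(12 x^{2} + 1\right) - 2 t x \left(4 x^{2} + 1\right) - 2 x^{4} - x^{2} + 1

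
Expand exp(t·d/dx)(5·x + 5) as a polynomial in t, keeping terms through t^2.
5 t + 5 x + 5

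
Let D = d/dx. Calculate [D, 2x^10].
20 x^{9}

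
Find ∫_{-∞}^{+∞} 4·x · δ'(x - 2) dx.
-4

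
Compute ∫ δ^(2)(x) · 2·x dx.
0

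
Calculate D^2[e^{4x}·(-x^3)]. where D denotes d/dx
- 2 x \left(8 x^{2} + 12 x + 3\right) e^{4 x}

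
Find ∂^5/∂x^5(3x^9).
45360 x^{4}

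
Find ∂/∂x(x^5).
5 x^{4}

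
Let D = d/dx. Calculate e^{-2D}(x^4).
x^{4} - 8 x^{3} + 24 x^{2} - 32 x + 16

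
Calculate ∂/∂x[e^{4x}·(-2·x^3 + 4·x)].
\left(- 6 x^{2} + 8 x \left(2 - x^{2}\right) + 4\right) e^{4 x}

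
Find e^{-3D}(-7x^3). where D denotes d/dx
- 7 x^{3} + 63 x^{2} - 189 x + 189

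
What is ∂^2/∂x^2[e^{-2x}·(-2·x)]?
8 \left(1 - x\right) e^{- 2 x}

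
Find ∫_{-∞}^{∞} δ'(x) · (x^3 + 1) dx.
0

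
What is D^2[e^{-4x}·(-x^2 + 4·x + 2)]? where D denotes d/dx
2 \left(- 8 x^{2} + 40 x - 1\right) e^{- 4 x}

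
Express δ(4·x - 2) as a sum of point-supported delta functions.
\frac{\delta(x - 1/2)}{4}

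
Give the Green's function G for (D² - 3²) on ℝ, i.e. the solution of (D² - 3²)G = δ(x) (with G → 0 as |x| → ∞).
-\frac{e^{-3|x|}}{6}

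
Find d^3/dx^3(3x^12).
3960 x^{9}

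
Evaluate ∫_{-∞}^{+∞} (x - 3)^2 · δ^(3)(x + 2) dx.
0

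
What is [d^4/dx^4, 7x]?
28\frac{d^{3}}{dx^{3}}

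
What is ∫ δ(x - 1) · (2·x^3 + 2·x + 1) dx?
5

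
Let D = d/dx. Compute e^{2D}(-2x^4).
- 2 x^{4} - 16 x^{3} - 48 x^{2} - 64 x - 32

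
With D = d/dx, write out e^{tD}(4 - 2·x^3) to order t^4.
- 2 t^{3} - 6 t^{2} x - 6 t x^{2} - 2 x^{3} + 4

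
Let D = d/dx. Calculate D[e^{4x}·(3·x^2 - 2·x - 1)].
2 \left(6 x^{2} - x - 3\right) e^{4 x}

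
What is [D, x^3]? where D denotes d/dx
3 x^{2}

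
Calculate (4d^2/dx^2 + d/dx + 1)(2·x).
2 x + 2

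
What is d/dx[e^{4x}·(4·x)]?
\left(16 x + 4\right) e^{4 x}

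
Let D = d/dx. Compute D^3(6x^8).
2016 x^{5}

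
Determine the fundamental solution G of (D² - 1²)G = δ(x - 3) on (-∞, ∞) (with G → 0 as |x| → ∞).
-\frac{e^{-|x - 3|}}{2}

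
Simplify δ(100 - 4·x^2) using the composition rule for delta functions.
\frac{\delta(x - 5) + \delta(x + 5)}{40}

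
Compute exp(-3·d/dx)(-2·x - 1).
5 - 2 x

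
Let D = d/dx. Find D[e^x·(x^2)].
x \left(x + 2\right) e^{x}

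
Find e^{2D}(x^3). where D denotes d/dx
x^{3} + 6 x^{2} + 12 x + 8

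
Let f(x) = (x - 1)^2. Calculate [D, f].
2 x - 2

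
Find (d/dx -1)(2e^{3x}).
4 e^{3 x}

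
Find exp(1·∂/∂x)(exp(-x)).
e^{- x - 1}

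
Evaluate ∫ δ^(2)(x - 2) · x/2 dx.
0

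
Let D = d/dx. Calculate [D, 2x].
2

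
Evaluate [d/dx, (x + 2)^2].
2 x + 4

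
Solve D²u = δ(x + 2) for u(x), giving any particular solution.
\frac{|x + 2|}{2}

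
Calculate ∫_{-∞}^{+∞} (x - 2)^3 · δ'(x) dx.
-12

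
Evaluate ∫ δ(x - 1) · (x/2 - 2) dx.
- \frac{3}{2}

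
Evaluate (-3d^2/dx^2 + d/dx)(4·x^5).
20 x^{3} \left(x - 12\right)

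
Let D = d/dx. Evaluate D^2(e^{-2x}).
4 e^{- 2 x}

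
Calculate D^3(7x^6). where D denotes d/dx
840 x^{3}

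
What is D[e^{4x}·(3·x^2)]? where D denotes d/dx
6 x \left(2 x + 1\right) e^{4 x}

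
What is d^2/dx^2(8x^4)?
96 x^{2}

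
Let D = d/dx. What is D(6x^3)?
18 x^{2}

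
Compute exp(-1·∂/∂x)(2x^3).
2 x^{3} - 6 x^{2} + 6 x - 2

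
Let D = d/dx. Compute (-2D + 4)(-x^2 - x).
2 - 4 x^{2}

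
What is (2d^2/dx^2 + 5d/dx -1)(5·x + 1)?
24 - 5 x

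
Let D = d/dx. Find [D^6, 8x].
48D^{5}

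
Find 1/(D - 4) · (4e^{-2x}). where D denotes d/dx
- \frac{2 e^{- 2 x}}{3}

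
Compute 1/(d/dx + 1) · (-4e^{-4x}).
\frac{4 e^{- 4 x}}{3}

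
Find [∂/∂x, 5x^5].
25 x^{4}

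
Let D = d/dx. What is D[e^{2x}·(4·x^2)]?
8 x \left(x + 1\right) e^{2 x}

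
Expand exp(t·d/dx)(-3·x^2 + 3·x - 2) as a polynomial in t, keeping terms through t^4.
- 3 t^{2} - 3 t \left(2 x - 1\right) - 3 x^{2} + 3 x - 2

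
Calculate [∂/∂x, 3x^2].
6 x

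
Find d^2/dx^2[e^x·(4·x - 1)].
\left(4 x + 7\right) e^{x}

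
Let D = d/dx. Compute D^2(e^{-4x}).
16 e^{- 4 x}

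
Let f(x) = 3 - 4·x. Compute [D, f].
-4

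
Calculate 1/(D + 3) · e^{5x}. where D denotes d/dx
\frac{e^{5 x}}{8}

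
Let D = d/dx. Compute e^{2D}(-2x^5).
- 2 x^{5} - 20 x^{4} - 80 x^{3} - 160 x^{2} - 160 x - 64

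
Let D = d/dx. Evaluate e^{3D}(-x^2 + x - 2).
- x^{2} - 5 x - 8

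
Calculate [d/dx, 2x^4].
8 x^{3}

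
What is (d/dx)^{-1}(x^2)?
\frac{x^{3}}{3}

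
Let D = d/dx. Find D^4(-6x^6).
- 2160 x^{2}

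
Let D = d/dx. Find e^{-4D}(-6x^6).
- 6 x^{6} + 144 x^{5} - 1440 x^{4} + 7680 x^{3} - 23040 x^{2} + 36864 x - 24576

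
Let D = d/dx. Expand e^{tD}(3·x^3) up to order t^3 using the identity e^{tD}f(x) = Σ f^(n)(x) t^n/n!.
3 t^{3} + 9 t^{2} x + 9 t x^{2} + 3 x^{3}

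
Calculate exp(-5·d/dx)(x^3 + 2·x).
x^{3} - 15 x^{2} + 77 x - 135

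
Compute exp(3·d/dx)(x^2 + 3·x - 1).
x^{2} + 9 x + 17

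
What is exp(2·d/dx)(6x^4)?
6 x^{4} + 48 x^{3} + 144 x^{2} + 192 x + 96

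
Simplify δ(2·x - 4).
\frac{\delta(x - 2)}{2}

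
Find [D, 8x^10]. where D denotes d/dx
80 x^{9}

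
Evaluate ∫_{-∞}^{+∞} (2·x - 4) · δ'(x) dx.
-2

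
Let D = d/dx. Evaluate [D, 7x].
7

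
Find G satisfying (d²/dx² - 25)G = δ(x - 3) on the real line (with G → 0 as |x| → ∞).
-\frac{e^{-5|x - 3|}}{10}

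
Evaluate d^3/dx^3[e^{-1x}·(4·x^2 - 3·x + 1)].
\left(- 4 x^{2} + 27 x - 34\right) e^{- x}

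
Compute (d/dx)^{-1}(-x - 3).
- \frac{x^{2}}{2} - 3 x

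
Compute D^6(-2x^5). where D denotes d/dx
0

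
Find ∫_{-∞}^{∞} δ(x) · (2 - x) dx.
2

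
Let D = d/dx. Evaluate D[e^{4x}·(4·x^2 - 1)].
\left(16 x^{2} + 8 x - 4\right) e^{4 x}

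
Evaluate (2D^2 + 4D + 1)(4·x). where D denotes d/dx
4 x + 16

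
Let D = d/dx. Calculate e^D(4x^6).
4 x^{6} + 24 x^{5} + 60 x^{4} + 80 x^{3} + 60 x^{2} + 24 x + 4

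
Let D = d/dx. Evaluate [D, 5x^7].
35 x^{6}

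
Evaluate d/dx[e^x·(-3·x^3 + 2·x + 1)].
\left(- 3 x^{3} - 9 x^{2} + 2 x + 3\right) e^{x}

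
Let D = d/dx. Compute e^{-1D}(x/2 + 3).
\frac{x}{2} + \frac{5}{2}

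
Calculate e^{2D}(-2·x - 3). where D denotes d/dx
- 2 x - 7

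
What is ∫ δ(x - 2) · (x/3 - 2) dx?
- \frac{4}{3}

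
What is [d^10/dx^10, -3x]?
-30\frac{d^{9}}{dx^{9}}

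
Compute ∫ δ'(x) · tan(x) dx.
-1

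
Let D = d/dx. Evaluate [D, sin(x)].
\cos{\left(x \right)}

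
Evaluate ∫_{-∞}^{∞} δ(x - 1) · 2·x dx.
2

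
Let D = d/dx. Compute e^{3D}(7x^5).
7 x^{5} + 105 x^{4} + 630 x^{3} + 1890 x^{2} + 2835 x + 1701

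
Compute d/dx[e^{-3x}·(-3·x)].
3 \left(3 x - 1\right) e^{- 3 x}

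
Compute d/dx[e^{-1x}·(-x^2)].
x \left(x - 2\right) e^{- x}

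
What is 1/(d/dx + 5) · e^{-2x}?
\frac{e^{- 2 x}}{3}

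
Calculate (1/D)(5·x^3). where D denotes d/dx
\frac{5 x^{4}}{4}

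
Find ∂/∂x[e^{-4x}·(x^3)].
x^{2} \left(3 - 4 x\right) e^{- 4 x}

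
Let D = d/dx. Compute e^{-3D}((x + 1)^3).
x^{3} - 6 x^{2} + 12 x - 8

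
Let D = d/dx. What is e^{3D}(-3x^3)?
- 3 x^{3} - 27 x^{2} - 81 x - 81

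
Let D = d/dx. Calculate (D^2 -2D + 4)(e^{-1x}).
7 e^{- x}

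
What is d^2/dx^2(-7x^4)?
- 84 x^{2}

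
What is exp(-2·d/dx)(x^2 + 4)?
x^{2} - 4 x + 8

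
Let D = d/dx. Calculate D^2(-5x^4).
- 60 x^{2}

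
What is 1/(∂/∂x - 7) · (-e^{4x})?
\frac{e^{4 x}}{3}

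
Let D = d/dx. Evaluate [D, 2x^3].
6 x^{2}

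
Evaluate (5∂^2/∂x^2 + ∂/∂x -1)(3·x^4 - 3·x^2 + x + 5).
- 3 x^{4} + 12 x^{3} + 183 x^{2} - 7 x - 34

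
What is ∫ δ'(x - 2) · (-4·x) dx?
4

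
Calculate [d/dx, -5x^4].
- 20 x^{3}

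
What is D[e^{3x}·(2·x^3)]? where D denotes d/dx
6 x^{2} \left(x + 1\right) e^{3 x}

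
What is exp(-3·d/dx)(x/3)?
\frac{x}{3} - 1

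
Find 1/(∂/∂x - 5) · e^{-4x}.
- \frac{e^{- 4 x}}{9}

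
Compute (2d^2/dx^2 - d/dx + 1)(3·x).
3 x - 3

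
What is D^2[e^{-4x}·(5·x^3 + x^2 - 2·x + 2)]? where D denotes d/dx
2 \left(40 x^{3} - 52 x^{2} - 9 x + 25\right) e^{- 4 x}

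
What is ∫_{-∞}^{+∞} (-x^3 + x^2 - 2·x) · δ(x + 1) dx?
4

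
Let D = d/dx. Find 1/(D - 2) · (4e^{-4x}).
- \frac{2 e^{- 4 x}}{3}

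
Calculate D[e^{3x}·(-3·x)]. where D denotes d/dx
\left(- 9 x - 3\right) e^{3 x}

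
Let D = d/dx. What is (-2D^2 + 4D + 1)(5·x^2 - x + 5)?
5 x^{2} + 39 x - 19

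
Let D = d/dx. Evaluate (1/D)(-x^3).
- \frac{x^{4}}{4}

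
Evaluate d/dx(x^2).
2 x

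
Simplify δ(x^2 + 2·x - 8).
\frac{\delta(x - 2) + \delta(x + 4)}{6}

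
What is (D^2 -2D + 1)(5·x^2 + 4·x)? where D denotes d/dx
5 x^{2} - 16 x + 2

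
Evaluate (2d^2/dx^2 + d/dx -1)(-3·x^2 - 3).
3 x^{2} - 6 x - 9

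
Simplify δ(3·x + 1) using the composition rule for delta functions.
\frac{\delta(x + 1/3)}{3}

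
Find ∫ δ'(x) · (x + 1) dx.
-1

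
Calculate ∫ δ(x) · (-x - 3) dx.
-3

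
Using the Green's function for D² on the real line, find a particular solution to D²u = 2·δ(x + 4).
|x + 4|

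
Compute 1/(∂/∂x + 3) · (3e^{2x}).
\frac{3 e^{2 x}}{5}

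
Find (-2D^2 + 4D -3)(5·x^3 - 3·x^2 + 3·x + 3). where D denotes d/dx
- 15 x^{3} + 69 x^{2} - 93 x + 15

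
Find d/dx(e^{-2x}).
- 2 e^{- 2 x}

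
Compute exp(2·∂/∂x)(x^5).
x^{5} + 10 x^{4} + 40 x^{3} + 80 x^{2} + 80 x + 32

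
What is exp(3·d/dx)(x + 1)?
x + 4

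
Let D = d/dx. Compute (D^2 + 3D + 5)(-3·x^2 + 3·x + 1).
- 15 x^{2} - 3 x + 8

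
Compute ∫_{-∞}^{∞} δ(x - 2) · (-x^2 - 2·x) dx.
-8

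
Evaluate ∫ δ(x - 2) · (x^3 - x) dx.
6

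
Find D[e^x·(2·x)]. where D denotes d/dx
2 \left(x + 1\right) e^{x}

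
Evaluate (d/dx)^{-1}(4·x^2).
\frac{4 x^{3}}{3}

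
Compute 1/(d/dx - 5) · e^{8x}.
\frac{e^{8 x}}{3}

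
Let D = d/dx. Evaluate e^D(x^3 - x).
x \left(x^{2} + 3 x + 2\right)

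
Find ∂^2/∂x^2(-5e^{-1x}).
- 5 e^{- x}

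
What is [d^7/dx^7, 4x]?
28\frac{d^{6}}{dx^{6}}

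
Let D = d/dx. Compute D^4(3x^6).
1080 x^{2}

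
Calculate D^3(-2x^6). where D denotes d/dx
- 240 x^{3}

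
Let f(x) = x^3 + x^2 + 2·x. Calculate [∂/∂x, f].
3 x^{2} + 2 x + 2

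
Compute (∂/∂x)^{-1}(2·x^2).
\frac{2 x^{3}}{3}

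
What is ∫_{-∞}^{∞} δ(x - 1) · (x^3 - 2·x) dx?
-1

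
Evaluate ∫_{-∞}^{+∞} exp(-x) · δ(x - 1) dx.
e^{-1}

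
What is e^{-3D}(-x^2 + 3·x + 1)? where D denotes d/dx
- x^{2} + 9 x - 17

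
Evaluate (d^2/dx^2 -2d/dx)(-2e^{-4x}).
- 48 e^{- 4 x}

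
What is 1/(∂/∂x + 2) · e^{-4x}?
- \frac{e^{- 4 x}}{2}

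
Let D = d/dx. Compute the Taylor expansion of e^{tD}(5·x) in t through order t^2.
5 t + 5 x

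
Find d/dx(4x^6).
24 x^{5}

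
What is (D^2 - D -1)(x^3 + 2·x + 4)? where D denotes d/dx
- x^{3} - 3 x^{2} + 4 x - 6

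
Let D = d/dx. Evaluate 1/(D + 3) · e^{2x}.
\frac{e^{2 x}}{5}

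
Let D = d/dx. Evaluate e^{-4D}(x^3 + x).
x^{3} - 12 x^{2} + 49 x - 68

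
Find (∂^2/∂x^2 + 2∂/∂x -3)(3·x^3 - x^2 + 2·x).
- 9 x^{3} + 21 x^{2} + 8 x + 2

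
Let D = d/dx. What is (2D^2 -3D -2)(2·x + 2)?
- 4 x - 10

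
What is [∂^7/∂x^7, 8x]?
56\frac{d^{6}}{dx^{6}}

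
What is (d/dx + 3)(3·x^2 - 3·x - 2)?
9 x^{2} - 3 x - 9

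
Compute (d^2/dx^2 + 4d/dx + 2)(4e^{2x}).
56 e^{2 x}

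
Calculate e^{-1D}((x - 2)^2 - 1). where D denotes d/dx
x^{2} - 6 x + 8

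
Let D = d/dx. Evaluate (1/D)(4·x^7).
\frac{x^{8}}{2}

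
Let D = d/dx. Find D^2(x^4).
12 x^{2}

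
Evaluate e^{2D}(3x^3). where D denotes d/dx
3 x^{3} + 18 x^{2} + 36 x + 24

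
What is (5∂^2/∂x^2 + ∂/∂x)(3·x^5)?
15 x^{3} \left(x + 20\right)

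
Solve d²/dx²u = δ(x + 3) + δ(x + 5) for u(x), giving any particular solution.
\frac{|x + 3|}{2} + \frac{|x + 5|}{2}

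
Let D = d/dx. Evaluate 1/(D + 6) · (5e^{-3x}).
\frac{5 e^{- 3 x}}{3}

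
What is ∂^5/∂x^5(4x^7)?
10080 x^{2}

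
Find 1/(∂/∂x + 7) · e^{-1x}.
\frac{e^{- x}}{6}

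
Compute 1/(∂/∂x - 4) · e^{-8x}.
- \frac{e^{- 8 x}}{12}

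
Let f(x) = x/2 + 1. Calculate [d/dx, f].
\frac{1}{2}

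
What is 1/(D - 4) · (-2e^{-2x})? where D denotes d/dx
\frac{e^{- 2 x}}{3}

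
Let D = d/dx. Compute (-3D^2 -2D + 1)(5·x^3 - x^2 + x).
5 x^{3} - 31 x^{2} - 85 x + 4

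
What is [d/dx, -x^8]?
- 8 x^{7}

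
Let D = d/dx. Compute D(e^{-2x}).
- 2 e^{- 2 x}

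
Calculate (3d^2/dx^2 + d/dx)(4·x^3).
12 x \left(x + 6\right)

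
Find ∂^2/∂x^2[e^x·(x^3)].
x \left(x^{2} + 6 x + 6\right) e^{x}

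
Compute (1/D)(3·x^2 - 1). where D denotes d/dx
x^{3} - x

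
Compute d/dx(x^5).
5 x^{4}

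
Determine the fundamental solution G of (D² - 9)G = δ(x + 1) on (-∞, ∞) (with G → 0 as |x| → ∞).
-\frac{e^{-3|x + 1|}}{6}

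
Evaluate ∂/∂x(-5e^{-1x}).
5 e^{- x}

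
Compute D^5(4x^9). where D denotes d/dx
60480 x^{4}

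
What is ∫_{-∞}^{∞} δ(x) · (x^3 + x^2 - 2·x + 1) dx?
1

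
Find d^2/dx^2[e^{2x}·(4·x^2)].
\left(16 x^{2} + 32 x + 8\right) e^{2 x}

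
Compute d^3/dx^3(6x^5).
360 x^{2}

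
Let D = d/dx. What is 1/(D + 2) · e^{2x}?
\frac{e^{2 x}}{4}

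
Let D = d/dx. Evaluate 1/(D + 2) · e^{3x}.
\frac{e^{3 x}}{5}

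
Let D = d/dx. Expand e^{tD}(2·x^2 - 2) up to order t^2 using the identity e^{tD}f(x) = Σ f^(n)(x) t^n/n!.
2 t^{2} + 4 t x + 2 x^{2} - 2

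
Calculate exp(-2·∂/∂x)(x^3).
x^{3} - 6 x^{2} + 12 x - 8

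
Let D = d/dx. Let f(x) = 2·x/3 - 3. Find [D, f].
\frac{2}{3}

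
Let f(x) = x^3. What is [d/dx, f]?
3 x^{2}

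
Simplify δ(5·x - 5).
\frac{\delta(x - 1)}{5}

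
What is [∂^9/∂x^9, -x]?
-9\frac{d^{8}}{dx^{8}}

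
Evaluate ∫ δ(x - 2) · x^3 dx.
8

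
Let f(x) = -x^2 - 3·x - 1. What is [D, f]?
- 2 x - 3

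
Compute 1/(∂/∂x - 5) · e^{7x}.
\frac{e^{7 x}}{2}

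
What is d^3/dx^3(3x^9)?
1512 x^{6}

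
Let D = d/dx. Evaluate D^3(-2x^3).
-12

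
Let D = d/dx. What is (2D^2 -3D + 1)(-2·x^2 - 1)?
- 2 x^{2} + 12 x - 9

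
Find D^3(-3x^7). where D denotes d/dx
- 630 x^{4}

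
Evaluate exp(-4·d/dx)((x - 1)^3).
x^{3} - 15 x^{2} + 75 x - 125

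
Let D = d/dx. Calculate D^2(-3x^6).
- 90 x^{4}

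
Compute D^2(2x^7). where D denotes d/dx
84 x^{5}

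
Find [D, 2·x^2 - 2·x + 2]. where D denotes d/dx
4 x - 2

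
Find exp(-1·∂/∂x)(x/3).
\frac{x}{3} - \frac{1}{3}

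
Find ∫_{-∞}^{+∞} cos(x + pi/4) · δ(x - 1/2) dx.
\cos{\left(\frac{1}{2} + \frac{\pi}{4} \right)}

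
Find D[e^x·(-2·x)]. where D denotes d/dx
2 \left(- x - 1\right) e^{x}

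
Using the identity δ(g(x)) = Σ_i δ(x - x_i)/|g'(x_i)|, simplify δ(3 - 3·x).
\frac{\delta(x - 1)}{3}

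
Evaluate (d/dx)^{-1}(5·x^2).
\frac{5 x^{3}}{3}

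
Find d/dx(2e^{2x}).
4 e^{2 x}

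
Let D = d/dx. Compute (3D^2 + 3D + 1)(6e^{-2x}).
42 e^{- 2 x}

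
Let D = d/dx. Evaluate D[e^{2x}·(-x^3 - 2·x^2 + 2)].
\left(- 2 x^{3} - 7 x^{2} - 4 x + 4\right) e^{2 x}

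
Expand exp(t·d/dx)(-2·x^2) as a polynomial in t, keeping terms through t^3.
- 2 t^{2} - 4 t x - 2 x^{2}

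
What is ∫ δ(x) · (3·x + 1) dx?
1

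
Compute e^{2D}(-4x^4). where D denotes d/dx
- 4 x^{4} - 32 x^{3} - 96 x^{2} - 128 x - 64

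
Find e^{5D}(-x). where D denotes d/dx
- x - 5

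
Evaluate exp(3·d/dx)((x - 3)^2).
x^{2}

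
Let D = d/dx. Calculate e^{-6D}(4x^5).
4 x^{5} - 120 x^{4} + 1440 x^{3} - 8640 x^{2} + 25920 x - 31104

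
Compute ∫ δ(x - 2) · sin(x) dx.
\sin{\left(2 \right)}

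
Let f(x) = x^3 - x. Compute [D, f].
3 x^{2} - 1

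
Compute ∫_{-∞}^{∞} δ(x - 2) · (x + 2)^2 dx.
16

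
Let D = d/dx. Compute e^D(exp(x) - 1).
e^{x + 1} - 1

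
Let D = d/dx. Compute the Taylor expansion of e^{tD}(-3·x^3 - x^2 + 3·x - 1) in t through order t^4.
- 3 t^{3} - t^{2} \left(9 x + 1\right) - t \left(9 x^{2} + 2 x - 3\right) - 3 x^{3} - x^{2} + 3 x - 1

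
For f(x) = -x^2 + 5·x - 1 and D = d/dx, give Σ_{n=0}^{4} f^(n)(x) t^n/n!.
- t^{2} - t \left(2 x - 5\right) - x^{2} + 5 x - 1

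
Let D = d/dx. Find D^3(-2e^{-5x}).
250 e^{- 5 x}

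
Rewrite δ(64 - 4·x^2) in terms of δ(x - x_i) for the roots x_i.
\frac{\delta(x - 4) + \delta(x + 4)}{32}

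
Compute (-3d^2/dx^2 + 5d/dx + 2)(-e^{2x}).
0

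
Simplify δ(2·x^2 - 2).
\frac{\delta(x - 1) + \delta(x + 1)}{4}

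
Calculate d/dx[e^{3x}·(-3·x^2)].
3 x \left(- 3 x - 2\right) e^{3 x}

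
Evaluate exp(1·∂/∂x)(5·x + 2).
5 x + 7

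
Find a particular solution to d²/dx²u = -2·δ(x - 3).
-|x - 3|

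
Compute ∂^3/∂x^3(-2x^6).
- 240 x^{3}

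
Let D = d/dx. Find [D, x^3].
3 x^{2}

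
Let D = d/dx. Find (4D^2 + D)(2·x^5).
10 x^{3} \left(x + 16\right)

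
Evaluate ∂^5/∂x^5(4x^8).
26880 x^{3}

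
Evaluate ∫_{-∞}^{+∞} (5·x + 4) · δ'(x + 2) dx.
-5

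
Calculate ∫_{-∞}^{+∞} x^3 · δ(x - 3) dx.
27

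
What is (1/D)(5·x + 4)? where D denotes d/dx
\frac{5 x^{2}}{2} + 4 x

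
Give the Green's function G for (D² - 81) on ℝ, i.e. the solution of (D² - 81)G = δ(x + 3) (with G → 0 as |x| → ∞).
-\frac{e^{-9|x + 3|}}{18}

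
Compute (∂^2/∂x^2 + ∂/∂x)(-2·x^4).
8 x^{2} \left(- x - 3\right)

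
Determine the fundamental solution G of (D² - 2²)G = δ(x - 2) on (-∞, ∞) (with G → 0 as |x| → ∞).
-\frac{e^{-2|x - 2|}}{4}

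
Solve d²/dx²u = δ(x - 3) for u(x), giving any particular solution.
\frac{|x - 3|}{2}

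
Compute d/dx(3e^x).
3 e^{x}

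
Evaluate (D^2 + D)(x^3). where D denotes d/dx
3 x \left(x + 2\right)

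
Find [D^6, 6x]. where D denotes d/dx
36D^{5}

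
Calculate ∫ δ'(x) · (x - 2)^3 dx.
-12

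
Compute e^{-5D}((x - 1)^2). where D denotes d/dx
x^{2} - 12 x + 36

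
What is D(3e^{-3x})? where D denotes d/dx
- 9 e^{- 3 x}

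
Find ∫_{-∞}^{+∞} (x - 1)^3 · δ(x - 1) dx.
0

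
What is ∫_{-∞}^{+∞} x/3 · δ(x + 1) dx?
- \frac{1}{3}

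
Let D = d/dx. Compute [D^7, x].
7D^{6}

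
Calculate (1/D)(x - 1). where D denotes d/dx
\frac{x^{2}}{2} - x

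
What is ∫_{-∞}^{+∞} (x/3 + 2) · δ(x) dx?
2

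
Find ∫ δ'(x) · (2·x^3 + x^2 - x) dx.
1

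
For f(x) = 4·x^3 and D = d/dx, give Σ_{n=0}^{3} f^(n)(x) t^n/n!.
4 t^{3} + 12 t^{2} x + 12 t x^{2} + 4 x^{3}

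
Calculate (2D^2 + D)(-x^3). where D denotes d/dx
3 x \left(- x - 4\right)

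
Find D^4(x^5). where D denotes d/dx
120 x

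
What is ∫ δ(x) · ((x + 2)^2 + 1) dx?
5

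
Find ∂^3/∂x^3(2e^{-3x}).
- 54 e^{- 3 x}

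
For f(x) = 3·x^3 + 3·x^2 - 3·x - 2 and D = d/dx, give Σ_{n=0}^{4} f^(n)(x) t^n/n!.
3 t^{3} + t^{2} \left(9 x + 3\right) + 3 t \left(3 x^{2} + 2 x - 1\right) + 3 x^{3} + 3 x^{2} - 3 x - 2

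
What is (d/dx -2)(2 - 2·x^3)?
4 x^{3} - 6 x^{2} - 4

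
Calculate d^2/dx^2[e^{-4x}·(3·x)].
24 \left(2 x - 1\right) e^{- 4 x}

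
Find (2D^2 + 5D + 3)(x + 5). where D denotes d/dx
3 x + 20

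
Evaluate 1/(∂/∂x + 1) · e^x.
\frac{e^{x}}{2}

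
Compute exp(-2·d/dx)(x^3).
x^{3} - 6 x^{2} + 12 x - 8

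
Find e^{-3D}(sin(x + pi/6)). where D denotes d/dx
\sin{\left(x - 3 + \frac{\pi}{6} \right)}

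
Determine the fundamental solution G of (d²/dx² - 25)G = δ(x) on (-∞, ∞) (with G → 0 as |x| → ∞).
-\frac{e^{-5|x|}}{10}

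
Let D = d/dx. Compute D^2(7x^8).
392 x^{6}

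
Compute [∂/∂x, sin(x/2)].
\frac{\cos{\left(\frac{x}{2} \right)}}{2}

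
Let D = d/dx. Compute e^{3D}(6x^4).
6 x^{4} + 72 x^{3} + 324 x^{2} + 648 x + 486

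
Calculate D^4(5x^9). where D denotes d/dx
15120 x^{5}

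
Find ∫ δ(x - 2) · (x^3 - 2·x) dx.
4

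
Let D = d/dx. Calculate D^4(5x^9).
15120 x^{5}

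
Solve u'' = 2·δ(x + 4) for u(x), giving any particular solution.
|x + 4|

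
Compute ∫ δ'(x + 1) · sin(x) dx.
- \cos{\left(1 \right)}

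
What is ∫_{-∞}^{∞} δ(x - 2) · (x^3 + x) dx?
10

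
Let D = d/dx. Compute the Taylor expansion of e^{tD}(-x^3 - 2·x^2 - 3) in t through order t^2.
- t^{2} \left(3 x + 2\right) - t x \left(3 x + 4\right) - x^{3} - 2 x^{2} - 3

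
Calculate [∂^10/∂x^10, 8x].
80\frac{d^{9}}{dx^{9}}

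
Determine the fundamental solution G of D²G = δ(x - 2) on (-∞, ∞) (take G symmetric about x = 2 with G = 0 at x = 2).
\frac{|x - 2|}{2}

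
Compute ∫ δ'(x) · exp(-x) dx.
1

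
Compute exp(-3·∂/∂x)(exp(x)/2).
\frac{e^{x - 3}}{2}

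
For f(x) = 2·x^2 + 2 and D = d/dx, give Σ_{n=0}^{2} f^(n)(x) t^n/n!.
2 t^{2} + 4 t x + 2 x^{2} + 2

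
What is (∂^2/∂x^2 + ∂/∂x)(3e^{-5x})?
60 e^{- 5 x}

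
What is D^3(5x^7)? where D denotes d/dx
1050 x^{4}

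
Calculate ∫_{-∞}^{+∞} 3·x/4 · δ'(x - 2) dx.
- \frac{3}{4}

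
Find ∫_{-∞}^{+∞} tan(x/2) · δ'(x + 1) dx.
- \frac{1}{2} - \frac{\tan^{2}{\left(\frac{1}{2} \right)}}{2}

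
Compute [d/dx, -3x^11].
- 33 x^{10}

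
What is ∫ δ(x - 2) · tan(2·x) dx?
\tan{\left(4 \right)}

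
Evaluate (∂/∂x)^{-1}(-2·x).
- x^{2}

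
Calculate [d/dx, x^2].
2 x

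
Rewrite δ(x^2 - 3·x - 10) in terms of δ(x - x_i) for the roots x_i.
\frac{\delta(x + 2) + \delta(x - 5)}{7}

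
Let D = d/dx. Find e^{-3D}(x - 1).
x - 4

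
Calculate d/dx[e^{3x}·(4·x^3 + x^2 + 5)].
\left(12 x^{3} + 15 x^{2} + 2 x + 15\right) e^{3 x}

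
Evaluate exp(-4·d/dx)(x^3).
x^{3} - 12 x^{2} + 48 x - 64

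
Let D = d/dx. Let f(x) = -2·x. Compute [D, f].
-2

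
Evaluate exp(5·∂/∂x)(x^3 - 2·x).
x^{3} + 15 x^{2} + 73 x + 115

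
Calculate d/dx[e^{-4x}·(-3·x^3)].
x^{2} \left(12 x - 9\right) e^{- 4 x}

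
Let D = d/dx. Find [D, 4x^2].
8 x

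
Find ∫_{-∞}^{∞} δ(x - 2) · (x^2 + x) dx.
6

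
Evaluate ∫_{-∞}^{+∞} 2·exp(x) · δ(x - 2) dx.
2 e^{2}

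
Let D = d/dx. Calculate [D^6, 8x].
48D^{5}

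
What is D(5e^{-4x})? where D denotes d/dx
- 20 e^{- 4 x}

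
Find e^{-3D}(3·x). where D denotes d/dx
3 x - 9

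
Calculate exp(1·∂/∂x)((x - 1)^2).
x^{2}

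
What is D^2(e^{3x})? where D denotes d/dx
9 e^{3 x}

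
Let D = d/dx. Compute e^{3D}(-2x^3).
- 2 x^{3} - 18 x^{2} - 54 x - 54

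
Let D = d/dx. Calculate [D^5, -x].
-5D^{4}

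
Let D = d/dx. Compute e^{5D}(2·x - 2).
2 x + 8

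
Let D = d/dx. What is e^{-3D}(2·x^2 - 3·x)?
2 x^{2} - 15 x + 27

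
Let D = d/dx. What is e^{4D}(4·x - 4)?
4 x + 12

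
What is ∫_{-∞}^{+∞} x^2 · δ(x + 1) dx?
1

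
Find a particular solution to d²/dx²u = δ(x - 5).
\frac{|x - 5|}{2}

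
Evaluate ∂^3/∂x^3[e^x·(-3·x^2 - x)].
\left(- 3 x^{2} - 19 x - 21\right) e^{x}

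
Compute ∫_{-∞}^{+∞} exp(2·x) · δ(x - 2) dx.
e^{4}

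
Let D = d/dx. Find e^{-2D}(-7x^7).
- 7 x^{7} + 98 x^{6} - 588 x^{5} + 1960 x^{4} - 3920 x^{3} + 4704 x^{2} - 3136 x + 896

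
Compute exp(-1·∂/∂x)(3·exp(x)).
3 e^{x - 1}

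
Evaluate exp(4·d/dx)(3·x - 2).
3 x + 10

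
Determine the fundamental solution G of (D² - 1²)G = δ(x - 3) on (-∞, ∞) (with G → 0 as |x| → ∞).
-\frac{e^{-|x - 3|}}{2}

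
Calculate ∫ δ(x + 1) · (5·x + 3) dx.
-2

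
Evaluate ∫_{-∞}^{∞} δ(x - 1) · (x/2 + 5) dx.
\frac{11}{2}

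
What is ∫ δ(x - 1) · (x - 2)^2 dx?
1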